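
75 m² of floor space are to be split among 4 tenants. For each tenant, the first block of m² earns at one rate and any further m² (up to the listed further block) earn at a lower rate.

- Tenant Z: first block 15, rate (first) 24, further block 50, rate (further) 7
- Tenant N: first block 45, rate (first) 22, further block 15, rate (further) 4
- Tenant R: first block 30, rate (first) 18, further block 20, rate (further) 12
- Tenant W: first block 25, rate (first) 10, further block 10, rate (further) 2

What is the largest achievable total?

Rank every tier by rate: Tenant Z/T1 24 > Tenant N/T1 22 > Tenant R/T1 18 > Tenant R/T2 12 > Tenant W/T1 10 > Tenant Z/T2 7 > Tenant N/T2 4 > Tenant W/T2 2.
Tenant Z T1 at 24: fill all 15 → 60 left.
Tenant N T1 at 22: fill all 45 → 15 left.
Tenant R T1 at 18: only 15 left, fill 15.
Total = 24×15 + 22×45 + 18×15 = 1620.

1620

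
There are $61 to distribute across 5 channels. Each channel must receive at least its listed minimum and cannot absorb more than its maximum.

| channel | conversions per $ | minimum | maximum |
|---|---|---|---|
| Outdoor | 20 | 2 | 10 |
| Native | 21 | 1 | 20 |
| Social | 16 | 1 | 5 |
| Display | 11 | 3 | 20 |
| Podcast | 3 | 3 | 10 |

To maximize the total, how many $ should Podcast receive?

6

Meeting every minimum uses 2+1+1+3+3 = 10 $, leaving 51.
Highest conversions per $ first: Native 21 > Outdoor 20 > Social 16 > Display 11 > Podcast 3.
Native: +19 to 20 (cap) — 32 left.
Outdoor: +8 to 10 (cap) — 24 left.
Give Social 4 more to hit its cap of 5 — 20 left.
Give Display 17 more to hit its cap of 20 — 3 left.
Podcast: +3 (room for 7) → 6. Pool exhausted.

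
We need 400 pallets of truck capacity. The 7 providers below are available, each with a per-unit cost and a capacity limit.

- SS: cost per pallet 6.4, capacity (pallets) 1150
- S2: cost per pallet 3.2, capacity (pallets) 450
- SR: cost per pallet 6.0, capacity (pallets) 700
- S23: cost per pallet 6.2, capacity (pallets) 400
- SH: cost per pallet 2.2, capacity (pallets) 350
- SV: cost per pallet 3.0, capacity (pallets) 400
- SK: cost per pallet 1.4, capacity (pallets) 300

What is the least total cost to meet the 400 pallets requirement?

640

Use providers in increasing cost order.
Take 300 from SK at 1.4 ; need 100 more.
Take 100 from SH at 2.2 to finish.
SV, S2, SR, S23, SS: unused.
Cost = 300×1.4 + 100×2.2 = 640.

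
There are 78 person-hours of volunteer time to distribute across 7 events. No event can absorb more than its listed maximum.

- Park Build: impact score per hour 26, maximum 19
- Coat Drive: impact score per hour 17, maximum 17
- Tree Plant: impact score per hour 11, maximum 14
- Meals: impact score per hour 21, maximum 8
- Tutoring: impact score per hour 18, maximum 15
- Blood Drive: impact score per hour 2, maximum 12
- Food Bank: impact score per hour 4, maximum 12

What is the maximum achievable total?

Highest impact score per hour first: Park Build 26 > Meals 21 > Tutoring 18 > Coat Drive 17 > Tree Plant 11 > Food Bank 4 > Blood Drive 2.
Park Build: +19 to 19 (cap) ; 59 left.
Give Meals 8 to hit its cap of 8 ; 51 left.
Tutoring takes 15 to reach its cap of 15 ; 36 left.
Give Coat Drive 17 to hit its cap of 17 ; 19 left.
Tree Plant: +14 to 14 (cap) ; 5 left.
Food Bank has room for 12 but only 5 remain, so it gets 5.
Total = 26×19 + 17×17 + 11×14 + 21×8 + 18×15 + 4×5 = 1395.

1395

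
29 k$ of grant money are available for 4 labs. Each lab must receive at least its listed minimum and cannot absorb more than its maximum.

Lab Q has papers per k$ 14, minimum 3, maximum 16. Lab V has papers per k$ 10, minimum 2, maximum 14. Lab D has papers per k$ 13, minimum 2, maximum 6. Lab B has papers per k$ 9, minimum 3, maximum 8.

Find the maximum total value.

369

Meeting every minimum uses 3+2+2+3 = 10 k$, leaving 19.
Highest papers per k$ first: Lab Q 14 > Lab D 13 > Lab V 10 > Lab B 9.
Lab Q: +13 to 16 (cap) → 6 left.
Give Lab D 4 more to hit its cap of 6 → 2 left.
Lab V: +2 (room for 12) → 4. Pool exhausted.
Total = 14×16 + 10×4 + 13×6 + 9×3 = 369.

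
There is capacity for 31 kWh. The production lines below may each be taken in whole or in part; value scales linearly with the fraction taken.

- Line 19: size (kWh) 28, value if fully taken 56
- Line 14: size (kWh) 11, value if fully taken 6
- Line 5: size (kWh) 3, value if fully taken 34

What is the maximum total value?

Best value per unit of size first: Line 5 34/3≈11.3, Line 19 56/28≈2, Line 14 6/11≈0.545.
Line 5: take in full, 3 kWh for value 34 → 28 left.
Take all of Line 19 (28 kWh, value 56) → 0 kWh left.
Total value = 90.

90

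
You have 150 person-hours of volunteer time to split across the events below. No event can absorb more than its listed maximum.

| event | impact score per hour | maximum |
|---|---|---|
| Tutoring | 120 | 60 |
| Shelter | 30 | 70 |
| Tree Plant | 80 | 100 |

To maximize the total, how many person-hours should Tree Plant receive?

Order the events by impact score per hour: Tutoring 120 > Tree Plant 80 > Shelter 30.
Tutoring takes 60 to reach its cap of 60 → 90 left.
Tree Plant: +90 (room for 100) → 90. Pool exhausted.

90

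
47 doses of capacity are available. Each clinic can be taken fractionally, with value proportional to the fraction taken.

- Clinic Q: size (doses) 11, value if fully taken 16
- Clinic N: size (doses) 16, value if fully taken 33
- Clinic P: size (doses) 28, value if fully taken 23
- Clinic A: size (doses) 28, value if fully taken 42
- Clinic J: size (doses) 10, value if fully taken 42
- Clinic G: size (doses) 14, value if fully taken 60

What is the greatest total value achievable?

Sort by value density: Clinic G 60/14≈4.29, Clinic J 42/10≈4.2, Clinic N 33/16≈2.06, Clinic A 42/28≈1.5, Clinic Q 16/11≈1.45, Clinic P 23/28≈0.821.
Take all of Clinic G (14 doses, value 60) → 33 doses left.
All 10 doses of Clinic J fit (value 42) → 23 remain.
Clinic N: take in full, 16 doses for value 33 → 7 left.
Fill the last 7 doses with part of Clinic A: 7/28 of it earns 10.5.
Total value = 145.5.

145.5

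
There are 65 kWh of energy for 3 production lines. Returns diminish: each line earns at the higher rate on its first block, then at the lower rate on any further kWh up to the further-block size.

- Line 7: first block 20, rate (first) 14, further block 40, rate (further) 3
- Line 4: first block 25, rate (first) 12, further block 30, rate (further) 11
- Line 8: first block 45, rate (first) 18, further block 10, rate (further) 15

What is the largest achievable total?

Rank every tier by rate: Line 8/T1 18 > Line 8/T2 15 > Line 7/T1 14 > Line 4/T1 12 > Line 4/T2 11 > Line 7/T2 3.
Line 8/T1 (18): +45 — 20 left.
Line 8/T2 (15): +10 — 10 left.
Line 7/T1: +10 of 20 at 14; pool empty.
Total = 18×45 + 15×10 + 14×10 = 1100.

1100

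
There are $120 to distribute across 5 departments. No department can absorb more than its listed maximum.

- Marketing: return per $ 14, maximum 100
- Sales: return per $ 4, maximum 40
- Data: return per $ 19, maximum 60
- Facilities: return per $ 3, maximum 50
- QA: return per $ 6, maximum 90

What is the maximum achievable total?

Rank by return per $: Data 19 > Marketing 14 > QA 6 > Sales 4 > Facilities 3.
Data takes 60 to reach its cap of 60 → 60 left.
Marketing has room for 100 but only 60 remain, so it gets 60.
Total = 14×60 + 19×60 = 1980.

1980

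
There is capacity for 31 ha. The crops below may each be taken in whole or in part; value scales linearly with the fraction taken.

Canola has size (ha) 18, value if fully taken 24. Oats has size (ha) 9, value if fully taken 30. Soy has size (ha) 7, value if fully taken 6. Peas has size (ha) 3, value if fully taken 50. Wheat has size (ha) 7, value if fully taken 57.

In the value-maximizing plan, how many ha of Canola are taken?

12

Best value per unit of size first: Peas 50/3≈16.7, Wheat 57/7≈8.14, Oats 30/9≈3.33, Canola 24/18≈1.33, Soy 6/7≈0.857.
Take all of Peas (3 ha, value 50) → 28 ha left.
Wheat: take in full, 7 ha for value 57 → 21 left.
Oats: take in full, 9 ha for value 30 → 12 left.
Only 12 ha remain; take 12/18 of Canola for value 24×12/18 = 16.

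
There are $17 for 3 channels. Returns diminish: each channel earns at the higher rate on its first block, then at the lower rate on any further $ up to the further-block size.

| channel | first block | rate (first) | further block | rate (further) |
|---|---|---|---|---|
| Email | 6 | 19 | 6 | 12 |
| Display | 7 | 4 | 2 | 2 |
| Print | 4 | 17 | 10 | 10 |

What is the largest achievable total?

Order all 6 blocks by rate: Email/first 19 > Print/first 17 > Email/second 12 > Print/second 10 > Display/first 4 > Display/second 2.
Email first at 19: fill all 6 → 11 left.
Fill Print first block (4 at 17) → 7 left.
Email/second (12): +6 → 1 left.
Print/second: +1 of 10 at 10; pool empty.
Total = 19×6 + 17×4 + 12×6 + 10×1 = 264.

264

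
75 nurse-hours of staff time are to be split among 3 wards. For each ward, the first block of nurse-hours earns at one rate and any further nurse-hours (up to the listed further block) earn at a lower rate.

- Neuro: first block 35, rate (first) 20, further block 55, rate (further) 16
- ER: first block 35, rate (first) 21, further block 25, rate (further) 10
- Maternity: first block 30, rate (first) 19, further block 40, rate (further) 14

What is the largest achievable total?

1530

Order all 6 blocks by rate: ER/tier1 21 > Neuro/tier1 20 > Maternity/tier1 19 > Neuro/tier2 16 > Maternity/tier2 14 > ER/tier2 10.
Fill ER tier1 block (35 at 21) ; 40 left.
Fill Neuro tier1 block (35 at 20) ; 5 left.
5 remain; put them into Maternity tier1 at 19.
Total = 21×35 + 20×35 + 19×5 = 1530.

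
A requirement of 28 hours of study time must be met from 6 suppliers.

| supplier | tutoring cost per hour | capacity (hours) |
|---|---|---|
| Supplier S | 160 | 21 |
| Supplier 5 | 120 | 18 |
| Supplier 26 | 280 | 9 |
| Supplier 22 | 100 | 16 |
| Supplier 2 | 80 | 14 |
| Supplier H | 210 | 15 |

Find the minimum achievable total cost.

2520

Cheapest first:
Take 14 from Supplier 2 at 80 ; need 14 more.
Supplier 22 at 100: take 14 of its 16 ; requirement met.
Supplier 5, Supplier S, Supplier H, Supplier 26: unused.
Cost = 14×80 + 14×100 = 2520.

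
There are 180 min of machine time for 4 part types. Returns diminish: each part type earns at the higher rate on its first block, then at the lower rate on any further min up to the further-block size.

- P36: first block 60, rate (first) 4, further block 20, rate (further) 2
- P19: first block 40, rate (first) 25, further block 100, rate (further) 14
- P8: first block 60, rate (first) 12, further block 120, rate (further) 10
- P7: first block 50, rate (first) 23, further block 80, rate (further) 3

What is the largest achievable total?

3410

Treat each block as its own option and order by rate: P19/tier1 25 > P7/tier1 23 > P19/tier2 14 > P8/tier1 12 > P8/tier2 10 > P36/tier1 4 > P7/tier2 3 > P36/tier2 2.
P19 tier1 at 25: fill all 40 → 140 left.
Fill P7 tier1 block (50 at 23) → 90 left.
90 remain; put them into P19 tier2 at 14.
Total = 25×40 + 23×50 + 14×90 = 3410.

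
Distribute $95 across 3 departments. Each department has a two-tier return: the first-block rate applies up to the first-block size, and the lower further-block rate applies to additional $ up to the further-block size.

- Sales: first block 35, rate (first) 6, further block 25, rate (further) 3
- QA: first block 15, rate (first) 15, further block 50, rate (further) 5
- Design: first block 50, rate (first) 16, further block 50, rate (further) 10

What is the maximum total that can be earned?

Order all 6 blocks by rate: Design/first 16 > QA/first 15 > Design/second 10 > Sales/first 6 > QA/second 5 > Sales/second 3.
Design/first (16): +50 ; 45 left.
Fill QA first block (15 at 15) ; 30 left.
Design/second: +30 of 50 at 10; pool empty.
Total = 16×50 + 15×15 + 10×30 = 1325.

1325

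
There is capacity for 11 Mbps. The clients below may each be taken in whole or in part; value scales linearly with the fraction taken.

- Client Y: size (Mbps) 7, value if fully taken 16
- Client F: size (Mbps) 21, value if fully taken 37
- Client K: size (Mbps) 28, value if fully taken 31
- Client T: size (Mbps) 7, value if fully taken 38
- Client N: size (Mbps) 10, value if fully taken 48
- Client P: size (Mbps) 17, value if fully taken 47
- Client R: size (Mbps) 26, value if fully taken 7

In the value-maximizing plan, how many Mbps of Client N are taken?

Rank by value-to-size ratio: Client T 38/7≈5.43, Client N 48/10≈4.8, Client P 47/17≈2.76, Client Y 16/7≈2.29, Client F 37/21≈1.76, Client K 31/28≈1.11, Client R 7/26≈0.269.
Take all of Client T (7 Mbps, value 38) → 4 Mbps left.
Only 4 Mbps remain; take 4/10 of Client N for value 48×4/10 = 19.2.

4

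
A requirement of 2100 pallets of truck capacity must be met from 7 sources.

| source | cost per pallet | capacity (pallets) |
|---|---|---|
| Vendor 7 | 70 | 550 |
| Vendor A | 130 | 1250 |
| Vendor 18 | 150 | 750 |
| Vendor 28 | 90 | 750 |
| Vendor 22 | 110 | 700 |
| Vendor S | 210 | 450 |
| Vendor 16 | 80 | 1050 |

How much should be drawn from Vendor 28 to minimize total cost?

500

Fill from the cheapest source first.
Vendor 7 (70): use full 550 — 1550 pallets to go.
Vendor 16 at 80: take all 1050 pallets — 500 still needed.
Take 500 from Vendor 28 at 90 to finish.
Vendor 22, Vendor A, Vendor 18, Vendor S: unused.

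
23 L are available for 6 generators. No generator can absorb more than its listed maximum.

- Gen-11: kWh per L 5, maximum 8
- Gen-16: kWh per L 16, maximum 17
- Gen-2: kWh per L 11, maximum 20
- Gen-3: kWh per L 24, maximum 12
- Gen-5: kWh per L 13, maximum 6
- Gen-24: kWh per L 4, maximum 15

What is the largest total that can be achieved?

Highest kWh per L first: Gen-3 24 > Gen-16 16 > Gen-5 13 > Gen-2 11 > Gen-11 5 > Gen-24 4.
Gen-3 takes 12 to reach its cap of 12 — 11 left.
Gen-16: +11 (room for 17) → 11. Pool exhausted.
Total = 16×11 + 24×12 = 464.

464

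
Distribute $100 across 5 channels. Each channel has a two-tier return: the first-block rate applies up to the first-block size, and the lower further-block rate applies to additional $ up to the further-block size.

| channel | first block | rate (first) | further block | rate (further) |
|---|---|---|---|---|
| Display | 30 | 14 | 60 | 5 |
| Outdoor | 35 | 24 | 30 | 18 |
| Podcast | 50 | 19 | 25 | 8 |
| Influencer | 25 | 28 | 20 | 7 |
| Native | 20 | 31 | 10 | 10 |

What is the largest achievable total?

Rank every tier by rate: Native/T1 31 > Influencer/T1 28 > Outdoor/T1 24 > Podcast/T1 19 > Outdoor/T2 18 > Display/T1 14 > Native/T2 10 > Podcast/T2 8 > Influencer/T2 7 > Display/T2 5.
Fill Native T1 block (20 at 31) — 80 left.
Fill Influencer T1 block (25 at 28) — 55 left.
Outdoor/T1 (24): +35 — 20 left.
Podcast T1 at 19: only 20 left, fill 20.
Total = 31×20 + 28×25 + 24×35 + 19×20 = 2540.

2540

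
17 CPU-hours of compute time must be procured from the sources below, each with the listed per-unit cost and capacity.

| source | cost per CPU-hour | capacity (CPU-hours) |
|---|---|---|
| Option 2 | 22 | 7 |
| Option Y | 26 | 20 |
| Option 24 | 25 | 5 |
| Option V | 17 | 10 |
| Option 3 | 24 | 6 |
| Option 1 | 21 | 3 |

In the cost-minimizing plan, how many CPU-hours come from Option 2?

4

Fill from the cheapest source first.
Option V (17): use full 10 ; 7 CPU-hours to go.
Option 1 at 21: take all 3 CPU-hours ; 4 still needed.
Take 4 from Option 2 at 22 to finish.
Option 3, Option 24, Option Y: unused.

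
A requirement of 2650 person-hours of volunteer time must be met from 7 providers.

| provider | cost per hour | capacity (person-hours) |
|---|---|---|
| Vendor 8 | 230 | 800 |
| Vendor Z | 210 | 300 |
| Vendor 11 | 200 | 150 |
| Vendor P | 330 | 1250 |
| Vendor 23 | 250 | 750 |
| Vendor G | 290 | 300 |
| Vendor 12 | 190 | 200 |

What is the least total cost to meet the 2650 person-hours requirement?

Use providers in increasing cost order.
Take 200 from Vendor 12 at 190 → need 2450 more.
Vendor 11 at 200: take all 150 person-hours → 2300 still needed.
Vendor Z at 210: take all 300 person-hours → 2000 still needed.
Take 800 from Vendor 8 at 230 → need 1200 more.
Take 750 from Vendor 23 at 250 → need 450 more.
Vendor G (290): use full 300 → 150 person-hours to go.
Vendor P at 330: take 150 of its 1250 → requirement met.
Cost = 200×190 + 150×200 + 300×210 + 800×230 + 750×250 + 300×290 + 150×330 = 639000.

639000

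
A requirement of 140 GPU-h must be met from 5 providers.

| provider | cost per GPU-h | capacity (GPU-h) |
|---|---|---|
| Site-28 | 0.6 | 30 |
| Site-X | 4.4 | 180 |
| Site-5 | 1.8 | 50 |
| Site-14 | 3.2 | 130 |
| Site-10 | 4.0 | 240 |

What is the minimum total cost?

300

Use providers in increasing cost order.
Site-28 at 0.6: take all 30 GPU-h → 110 still needed.
Site-5 (1.8): use full 50 → 60 GPU-h to go.
Take 60 from Site-14 at 3.2 to finish.
Site-10, Site-X: unused.
Cost = 30×0.6 + 50×1.8 + 60×3.2 = 300.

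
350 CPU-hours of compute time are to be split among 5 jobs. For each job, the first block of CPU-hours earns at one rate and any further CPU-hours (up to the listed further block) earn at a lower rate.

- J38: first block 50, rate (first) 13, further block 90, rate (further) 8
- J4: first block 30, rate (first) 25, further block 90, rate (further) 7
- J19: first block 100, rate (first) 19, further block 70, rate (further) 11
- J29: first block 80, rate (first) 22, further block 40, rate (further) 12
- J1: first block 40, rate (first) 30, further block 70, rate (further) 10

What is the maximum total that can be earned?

6850

Rank every tier by rate: J1/first 30 > J4/first 25 > J29/first 22 > J19/first 19 > J38/first 13 > J29/second 12 > J19/second 11 > J1/second 10 > J38/second 8 > J4/second 7.
J1 first at 30: fill all 40 — 310 left.
J4/first (25): +30 — 280 left.
Fill J29 first block (80 at 22) — 200 left.
Fill J19 first block (100 at 19) — 100 left.
J38/first (13): +50 — 50 left.
Fill J29 second block (40 at 12) — 10 left.
10 remain; put them into J19 second at 11.
Total = 30×40 + 25×30 + 22×80 + 19×100 + 13×50 + 12×40 + 11×10 = 6850.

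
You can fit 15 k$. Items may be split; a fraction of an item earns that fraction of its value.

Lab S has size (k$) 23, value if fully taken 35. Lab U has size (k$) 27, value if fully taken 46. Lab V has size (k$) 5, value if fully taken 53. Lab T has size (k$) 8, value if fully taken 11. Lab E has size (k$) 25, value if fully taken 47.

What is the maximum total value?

71.8

Sort by value density: Lab V 53/5≈10.6, Lab E 47/25≈1.88, Lab U 46/27≈1.7, Lab S 35/23≈1.52, Lab T 11/8≈1.38.
All 5 k$ of Lab V fit (value 53) — 10 remain.
Only 10 k$ remain; take 10/25 of Lab E for value 47×10/25 = 18.8.
Total value = 71.8.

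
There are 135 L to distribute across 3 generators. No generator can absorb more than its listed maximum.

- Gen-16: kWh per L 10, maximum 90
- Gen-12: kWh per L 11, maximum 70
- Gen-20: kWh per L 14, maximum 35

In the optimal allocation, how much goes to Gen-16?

30

Order the generators by kWh per L: Gen-20 14 > Gen-12 11 > Gen-16 10.
Gen-20: +35 to 35 (cap) — 100 left.
Gen-12: +70 to 70 (cap) — 30 left.
Gen-16: +30 (room for 90) → 30. Pool exhausted.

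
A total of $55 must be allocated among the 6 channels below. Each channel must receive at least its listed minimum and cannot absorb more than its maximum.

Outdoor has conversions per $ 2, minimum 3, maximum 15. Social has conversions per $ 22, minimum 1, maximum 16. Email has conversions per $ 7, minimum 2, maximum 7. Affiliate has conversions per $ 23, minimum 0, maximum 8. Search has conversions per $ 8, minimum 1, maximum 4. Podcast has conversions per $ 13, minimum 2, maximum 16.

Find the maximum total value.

Meeting every minimum uses 3+1+2+0+1+2 = 9 $, leaving 46.
Rank by conversions per $: Affiliate 23 > Social 22 > Podcast 13 > Search 8 > Email 7 > Outdoor 2.
Affiliate takes 8 more to reach its cap of 8 → 38 left.
Give Social 15 more to hit its cap of 16 → 23 left.
Podcast takes 14 more to reach its cap of 16 → 9 left.
Search takes 3 more to reach its cap of 4 → 6 left.
Give Email 5 more to hit its cap of 7 → 1 left.
Outdoor has room for 12 more but only 1 remain, so it gets 4.
Total = 2×4 + 22×16 + 7×7 + 23×8 + 8×4 + 13×16 = 833.

833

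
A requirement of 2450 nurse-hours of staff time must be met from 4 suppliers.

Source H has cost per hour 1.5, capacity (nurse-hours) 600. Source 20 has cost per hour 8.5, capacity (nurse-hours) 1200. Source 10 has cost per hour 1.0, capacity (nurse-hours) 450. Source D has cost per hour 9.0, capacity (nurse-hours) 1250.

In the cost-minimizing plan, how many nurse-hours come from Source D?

Fill from the cheapest supplier first.
Take 450 from Source 10 at 1.0 — need 2000 more.
Source H at 1.5: take all 600 nurse-hours — 1400 still needed.
Take 1200 from Source 20 at 8.5 — need 200 more.
Source D (9.0): take the remaining 200 — done.

200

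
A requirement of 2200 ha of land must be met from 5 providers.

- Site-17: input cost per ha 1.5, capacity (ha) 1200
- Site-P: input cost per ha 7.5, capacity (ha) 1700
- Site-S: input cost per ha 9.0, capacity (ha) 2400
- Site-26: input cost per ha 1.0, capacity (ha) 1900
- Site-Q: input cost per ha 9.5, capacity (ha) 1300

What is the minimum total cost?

Use providers in increasing cost order.
Take 1900 from Site-26 at 1.0 — need 300 more.
Take 300 from Site-17 at 1.5 to finish.
Site-P, Site-S, Site-Q: unused.
Cost = 1900×1.0 + 300×1.5 = 2350.

2350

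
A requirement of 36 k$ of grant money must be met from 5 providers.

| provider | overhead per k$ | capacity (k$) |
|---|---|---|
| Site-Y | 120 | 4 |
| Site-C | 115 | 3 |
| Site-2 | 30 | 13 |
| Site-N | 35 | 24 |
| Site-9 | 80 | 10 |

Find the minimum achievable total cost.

1195

Use providers in increasing cost order.
Site-2 (30): use full 13 → 23 k$ to go.
Site-N at 35: take 23 of its 24 → requirement met.
Site-9, Site-C, Site-Y: unused.
Cost = 13×30 + 23×35 = 1195.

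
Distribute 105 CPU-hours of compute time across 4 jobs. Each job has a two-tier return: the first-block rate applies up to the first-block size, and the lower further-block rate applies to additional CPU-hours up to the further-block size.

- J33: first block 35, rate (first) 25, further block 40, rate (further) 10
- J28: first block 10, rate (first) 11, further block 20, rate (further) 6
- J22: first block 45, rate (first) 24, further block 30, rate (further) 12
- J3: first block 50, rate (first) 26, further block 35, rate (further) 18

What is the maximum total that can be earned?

2655

Rank every tier by rate: J3/first 26 > J33/first 25 > J22/first 24 > J3/second 18 > J22/second 12 > J28/first 11 > J33/second 10 > J28/second 6.
Fill J3 first block (50 at 26) → 55 left.
J33/first (25): +35 → 20 left.
J22 first at 24: only 20 left, fill 20.
Total = 26×50 + 25×35 + 24×20 = 2655.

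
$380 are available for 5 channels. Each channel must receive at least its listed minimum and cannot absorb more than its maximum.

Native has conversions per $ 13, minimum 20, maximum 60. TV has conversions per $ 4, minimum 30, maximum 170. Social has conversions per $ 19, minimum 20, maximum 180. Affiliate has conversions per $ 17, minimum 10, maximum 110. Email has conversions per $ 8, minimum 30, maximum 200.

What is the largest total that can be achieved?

6040

Meeting every minimum uses 20+30+20+10+30 = 110 $, leaving 270.
Highest conversions per $ first: Social 19 > Affiliate 17 > Native 13 > Email 8 > TV 4.
Social: +160 to 180 (cap) — 110 left.
Affiliate takes 100 more to reach its cap of 110 — 10 left.
Native: +10 (room for 40) → 30. Pool exhausted.
Total = 13×30 + 4×30 + 19×180 + 17×110 + 8×30 = 6040.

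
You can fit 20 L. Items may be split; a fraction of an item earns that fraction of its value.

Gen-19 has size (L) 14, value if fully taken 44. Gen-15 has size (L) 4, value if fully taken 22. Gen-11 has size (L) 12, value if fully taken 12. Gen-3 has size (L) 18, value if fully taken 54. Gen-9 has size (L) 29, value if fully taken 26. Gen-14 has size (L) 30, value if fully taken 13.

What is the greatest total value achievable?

72

Best value per unit of size first: Gen-15 22/4≈5.5, Gen-19 44/14≈3.14, Gen-3 54/18≈3, Gen-11 12/12≈1, Gen-9 26/29≈0.897, Gen-14 13/30≈0.433.
Gen-15: take in full, 4 L for value 22 — 16 left.
All 14 L of Gen-19 fit (value 44) — 2 remain.
2 L left: a 2/18 share of Gen-3 gives 54×2/18 = 6.
Total value = 72.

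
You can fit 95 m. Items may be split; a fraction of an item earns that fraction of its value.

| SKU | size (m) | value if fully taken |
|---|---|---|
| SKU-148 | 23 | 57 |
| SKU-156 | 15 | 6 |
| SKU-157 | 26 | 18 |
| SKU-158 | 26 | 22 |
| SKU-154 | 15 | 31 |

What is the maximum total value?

Sort by value density: SKU-148 57/23≈2.48, SKU-154 31/15≈2.07, SKU-158 22/26≈0.846, SKU-157 18/26≈0.692, SKU-156 6/15≈0.4.
SKU-148: take in full, 23 m for value 57 — 72 left.
All 15 m of SKU-154 fit (value 31) — 57 remain.
Take all of SKU-158 (26 m, value 22) — 31 m left.
SKU-157: take in full, 26 m for value 18 — 5 left.
Only 5 m remain; take 5/15 of SKU-156 for value 6×5/15 = 2.
Total value = 130.

130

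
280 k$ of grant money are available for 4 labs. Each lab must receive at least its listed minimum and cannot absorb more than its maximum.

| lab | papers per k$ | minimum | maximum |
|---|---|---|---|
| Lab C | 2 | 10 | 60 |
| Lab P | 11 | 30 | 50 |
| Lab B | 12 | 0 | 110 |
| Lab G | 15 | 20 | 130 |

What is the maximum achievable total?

Meeting every minimum uses 10+30+0+20 = 60 k$, leaving 220.
Highest papers per k$ first: Lab G 15 > Lab B 12 > Lab P 11 > Lab C 2.
Give Lab G 110 more to hit its cap of 130 → 110 left.
Lab B takes 110 more to reach its cap of 110 → 0 left.
Total = 2×10 + 11×30 + 12×110 + 15×130 = 3620.

3620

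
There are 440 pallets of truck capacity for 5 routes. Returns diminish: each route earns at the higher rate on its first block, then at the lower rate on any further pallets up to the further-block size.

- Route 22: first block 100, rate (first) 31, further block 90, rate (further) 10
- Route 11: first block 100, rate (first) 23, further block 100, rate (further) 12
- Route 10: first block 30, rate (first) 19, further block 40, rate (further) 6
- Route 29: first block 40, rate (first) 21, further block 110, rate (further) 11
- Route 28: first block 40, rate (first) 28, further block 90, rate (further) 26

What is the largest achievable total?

10750

Rank every tier by rate: Route 22/T1 31 > Route 28/T1 28 > Route 28/T2 26 > Route 11/T1 23 > Route 29/T1 21 > Route 10/T1 19 > Route 11/T2 12 > Route 29/T2 11 > Route 22/T2 10 > Route 10/T2 6.
Route 22/T1 (31): +100 → 340 left.
Route 28/T1 (28): +40 → 300 left.
Fill Route 28 T2 block (90 at 26) → 210 left.
Route 11 T1 at 23: fill all 100 → 110 left.
Route 29/T1 (21): +40 → 70 left.
Route 10/T1 (19): +30 → 40 left.
40 remain; put them into Route 11 T2 at 12.
Total = 31×100 + 28×40 + 26×90 + 23×100 + 21×40 + 19×30 + 12×40 = 10750.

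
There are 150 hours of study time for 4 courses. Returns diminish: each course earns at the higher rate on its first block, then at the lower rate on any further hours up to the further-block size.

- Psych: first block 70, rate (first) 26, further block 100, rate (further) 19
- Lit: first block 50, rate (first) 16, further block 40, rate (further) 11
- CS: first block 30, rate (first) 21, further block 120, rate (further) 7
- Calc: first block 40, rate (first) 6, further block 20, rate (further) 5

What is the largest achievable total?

3400

Treat each block as its own option and order by rate: Psych/first 26 > CS/first 21 > Psych/second 19 > Lit/first 16 > Lit/second 11 > CS/second 7 > Calc/first 6 > Calc/second 5.
Fill Psych first block (70 at 26) — 80 left.
CS/first (21): +30 — 50 left.
Psych second at 19: only 50 left, fill 50.
Total = 26×70 + 21×30 + 19×50 = 3400.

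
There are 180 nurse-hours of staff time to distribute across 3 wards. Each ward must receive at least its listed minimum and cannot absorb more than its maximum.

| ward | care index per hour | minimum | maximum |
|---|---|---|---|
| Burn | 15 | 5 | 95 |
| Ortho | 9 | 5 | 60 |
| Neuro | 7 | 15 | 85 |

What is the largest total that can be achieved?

Meeting every minimum uses 5+5+15 = 25 nurse-hours, leaving 155.
Order the wards by care index per hour: Burn 15 > Ortho 9 > Neuro 7.
Burn takes 90 more to reach its cap of 95 — 65 left.
Ortho: +55 to 60 (cap) — 10 left.
Neuro: +10 (room for 70) → 25. Pool exhausted.
Total = 15×95 + 9×60 + 7×25 = 2140.

2140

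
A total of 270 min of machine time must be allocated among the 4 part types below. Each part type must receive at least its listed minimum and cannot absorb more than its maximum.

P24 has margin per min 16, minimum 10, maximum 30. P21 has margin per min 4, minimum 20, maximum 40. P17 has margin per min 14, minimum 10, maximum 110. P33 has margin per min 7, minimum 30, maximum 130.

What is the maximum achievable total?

2870

Meeting every minimum uses 10+20+10+30 = 70 min, leaving 200.
Rank by margin per min: P24 16 > P17 14 > P33 7 > P21 4.
P24 takes 20 more to reach its cap of 30 — 180 left.
P17: +100 to 110 (cap) — 80 left.
P33 has room for 100 more but only 80 remain, so it gets 110.
Total = 16×30 + 4×20 + 14×110 + 7×110 = 2870.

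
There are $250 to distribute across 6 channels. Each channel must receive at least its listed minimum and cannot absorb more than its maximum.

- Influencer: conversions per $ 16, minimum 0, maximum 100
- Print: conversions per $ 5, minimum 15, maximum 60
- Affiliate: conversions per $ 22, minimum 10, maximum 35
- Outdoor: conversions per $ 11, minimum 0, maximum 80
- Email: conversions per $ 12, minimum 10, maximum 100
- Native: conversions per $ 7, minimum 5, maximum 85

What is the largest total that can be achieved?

Meeting every minimum uses 0+15+10+0+10+5 = 40 $, leaving 210.
Rank by conversions per $: Affiliate 22 > Influencer 16 > Email 12 > Outdoor 11 > Native 7 > Print 5.
Affiliate takes 25 more to reach its cap of 35 — 185 left.
Influencer takes 100 more to reach its cap of 100 — 85 left.
Only 85 left; Email takes them to reach 95.
Total = 16×100 + 5×15 + 22×35 + 12×95 + 7×5 = 3620.

3620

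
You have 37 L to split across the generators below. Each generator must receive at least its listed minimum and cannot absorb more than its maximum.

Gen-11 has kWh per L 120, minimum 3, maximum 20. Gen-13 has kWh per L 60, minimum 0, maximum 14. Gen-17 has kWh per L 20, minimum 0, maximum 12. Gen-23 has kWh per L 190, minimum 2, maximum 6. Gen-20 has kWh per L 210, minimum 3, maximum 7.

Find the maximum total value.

Meeting every minimum uses 3+0+0+2+3 = 8 L, leaving 29.
Highest kWh per L first: Gen-20 210 > Gen-23 190 > Gen-11 120 > Gen-13 60 > Gen-17 20.
Gen-20: +4 to 7 (cap) — 25 left.
Gen-23: +4 to 6 (cap) — 21 left.
Gen-11 takes 17 more to reach its cap of 20 — 4 left.
Gen-13: +4 (room for 14) → 4. Pool exhausted.
Total = 120×20 + 60×4 + 190×6 + 210×7 = 5250.

5250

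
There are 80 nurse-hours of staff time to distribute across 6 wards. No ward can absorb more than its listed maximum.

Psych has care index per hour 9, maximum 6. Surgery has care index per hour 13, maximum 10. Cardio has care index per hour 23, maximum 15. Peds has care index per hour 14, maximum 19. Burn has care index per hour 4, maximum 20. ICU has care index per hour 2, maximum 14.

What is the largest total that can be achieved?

Rank by care index per hour: Cardio 23 > Peds 14 > Surgery 13 > Psych 9 > Burn 4 > ICU 2.
Give Cardio 15 to hit its cap of 15 → 65 left.
Give Peds 19 to hit its cap of 19 → 46 left.
Give Surgery 10 to hit its cap of 10 → 36 left.
Psych takes 6 to reach its cap of 6 → 30 left.
Give Burn 20 to hit its cap of 20 → 10 left.
ICU has room for 14 but only 10 remain, so it gets 10.
Total = 9×6 + 13×10 + 23×15 + 14×19 + 4×20 + 2×10 = 895.

895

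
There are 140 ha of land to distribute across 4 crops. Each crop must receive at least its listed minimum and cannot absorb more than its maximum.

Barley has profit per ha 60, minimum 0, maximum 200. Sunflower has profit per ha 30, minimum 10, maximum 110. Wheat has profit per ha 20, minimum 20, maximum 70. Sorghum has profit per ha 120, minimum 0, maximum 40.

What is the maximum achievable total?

9700

Meeting every minimum uses 0+10+20+0 = 30 ha, leaving 110.
Rank by profit per ha: Sorghum 120 > Barley 60 > Sunflower 30 > Wheat 20.
Sorghum takes 40 more to reach its cap of 40 → 70 left.
Only 70 left; Barley takes them to reach 70.
Total = 60×70 + 30×10 + 20×20 + 120×40 = 9700.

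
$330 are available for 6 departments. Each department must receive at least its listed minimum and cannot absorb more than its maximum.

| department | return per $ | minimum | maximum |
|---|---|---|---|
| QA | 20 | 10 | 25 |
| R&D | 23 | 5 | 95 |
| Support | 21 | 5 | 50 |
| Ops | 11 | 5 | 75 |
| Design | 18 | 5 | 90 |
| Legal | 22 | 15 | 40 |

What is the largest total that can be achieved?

6565

Meeting every minimum uses 10+5+5+5+5+15 = 45 $, leaving 285.
Order the departments by return per $: R&D 23 > Legal 22 > Support 21 > QA 20 > Design 18 > Ops 11.
R&D: +90 to 95 (cap) ; 195 left.
Give Legal 25 more to hit its cap of 40 ; 170 left.
Give Support 45 more to hit its cap of 50 ; 125 left.
QA takes 15 more to reach its cap of 25 ; 110 left.
Give Design 85 more to hit its cap of 90 ; 25 left.
Ops: +25 (room for 70) → 30. Pool exhausted.
Total = 20×25 + 23×95 + 21×50 + 11×30 + 18×90 + 22×40 = 6565.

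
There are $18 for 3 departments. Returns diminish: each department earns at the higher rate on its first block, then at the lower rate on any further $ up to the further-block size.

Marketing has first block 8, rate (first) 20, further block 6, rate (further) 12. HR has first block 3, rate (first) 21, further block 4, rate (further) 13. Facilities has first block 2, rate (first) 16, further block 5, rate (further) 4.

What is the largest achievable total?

319

Treat each block as its own option and order by rate: HR/T1 21 > Marketing/T1 20 > Facilities/T1 16 > HR/T2 13 > Marketing/T2 12 > Facilities/T2 4.
Fill HR T1 block (3 at 21) ; 15 left.
Fill Marketing T1 block (8 at 20) ; 7 left.
Facilities T1 at 16: fill all 2 ; 5 left.
Fill HR T2 block (4 at 13) ; 1 left.
1 remain; put them into Marketing T2 at 12.
Total = 21×3 + 20×8 + 16×2 + 13×4 + 12×1 = 319.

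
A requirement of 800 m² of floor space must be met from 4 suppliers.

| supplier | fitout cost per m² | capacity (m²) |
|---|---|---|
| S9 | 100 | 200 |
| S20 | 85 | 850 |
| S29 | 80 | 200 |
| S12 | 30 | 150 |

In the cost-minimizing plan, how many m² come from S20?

450

Cheapest first:
S12 (30): use full 150 ; 650 m² to go.
S29 at 80: take all 200 m² ; 450 still needed.
S20 at 85: take 450 of its 850 ; requirement met.
S9: unused.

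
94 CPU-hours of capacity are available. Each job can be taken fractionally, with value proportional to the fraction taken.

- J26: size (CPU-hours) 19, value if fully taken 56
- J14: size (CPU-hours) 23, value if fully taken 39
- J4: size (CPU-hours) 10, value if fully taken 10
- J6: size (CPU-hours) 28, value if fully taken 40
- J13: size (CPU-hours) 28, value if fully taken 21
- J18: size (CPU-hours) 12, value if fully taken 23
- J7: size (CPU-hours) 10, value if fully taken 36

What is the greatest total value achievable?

Best value per unit of size first: J7 36/10≈3.6, J26 56/19≈2.95, J18 23/12≈1.92, J14 39/23≈1.7, J6 40/28≈1.43, J4 10/10≈1, J13 21/28≈0.75.
J7: take in full, 10 CPU-hours for value 36 → 84 left.
J26: take in full, 19 CPU-hours for value 56 → 65 left.
Take all of J18 (12 CPU-hours, value 23) → 53 CPU-hours left.
J14: take in full, 23 CPU-hours for value 39 → 30 left.
All 28 CPU-hours of J6 fit (value 40) → 2 remain.
Fill the last 2 CPU-hours with part of J4: 2/10 of it earns 2.
Total value = 196.

196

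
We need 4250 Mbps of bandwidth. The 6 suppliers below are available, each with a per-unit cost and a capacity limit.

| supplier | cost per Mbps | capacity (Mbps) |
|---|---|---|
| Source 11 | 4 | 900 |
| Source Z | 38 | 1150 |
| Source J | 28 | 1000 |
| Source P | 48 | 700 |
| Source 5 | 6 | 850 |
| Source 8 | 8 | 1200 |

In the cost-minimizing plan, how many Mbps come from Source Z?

300

Fill from the cheapest supplier first.
Source 11 at 4: take all 900 Mbps ; 3350 still needed.
Source 5 (6): use full 850 ; 2500 Mbps to go.
Take 1200 from Source 8 at 8 ; need 1300 more.
Take 1000 from Source J at 28 ; need 300 more.
Take 300 from Source Z at 38 to finish.
Source P: unused.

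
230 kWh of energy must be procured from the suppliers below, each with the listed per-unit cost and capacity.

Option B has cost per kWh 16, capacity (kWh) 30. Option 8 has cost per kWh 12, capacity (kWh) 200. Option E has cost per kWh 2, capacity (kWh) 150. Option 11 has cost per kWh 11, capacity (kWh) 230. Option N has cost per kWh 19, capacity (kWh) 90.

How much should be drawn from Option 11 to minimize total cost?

80

Fill from the cheapest supplier first.
Take 150 from Option E at 2 → need 80 more.
Take 80 from Option 11 at 11 to finish.
Option 8, Option B, Option N: unused.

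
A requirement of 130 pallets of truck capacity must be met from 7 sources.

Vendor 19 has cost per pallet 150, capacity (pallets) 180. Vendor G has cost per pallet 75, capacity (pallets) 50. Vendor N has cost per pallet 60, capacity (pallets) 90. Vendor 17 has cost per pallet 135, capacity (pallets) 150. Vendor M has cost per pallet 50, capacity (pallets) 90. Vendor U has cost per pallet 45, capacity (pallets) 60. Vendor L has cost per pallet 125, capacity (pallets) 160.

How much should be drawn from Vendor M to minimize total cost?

Use sources in increasing cost order.
Take 60 from Vendor U at 45 — need 70 more.
Vendor M (50): take the remaining 70 — done.
Vendor N, Vendor G, Vendor L, Vendor 17, Vendor 19: unused.

70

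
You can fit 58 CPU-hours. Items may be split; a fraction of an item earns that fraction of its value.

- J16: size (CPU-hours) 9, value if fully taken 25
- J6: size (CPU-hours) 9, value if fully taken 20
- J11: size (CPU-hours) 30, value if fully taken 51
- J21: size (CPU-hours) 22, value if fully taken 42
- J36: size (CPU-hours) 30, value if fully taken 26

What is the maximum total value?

117.6

Sort by value density: J16 25/9≈2.78, J6 20/9≈2.22, J21 42/22≈1.91, J11 51/30≈1.7, J36 26/30≈0.867.
Take all of J16 (9 CPU-hours, value 25) — 49 CPU-hours left.
All 9 CPU-hours of J6 fit (value 20) — 40 remain.
J21: take in full, 22 CPU-hours for value 42 — 18 left.
Fill the last 18 CPU-hours with part of J11: 18/30 of it earns 30.6.
Total value = 117.6.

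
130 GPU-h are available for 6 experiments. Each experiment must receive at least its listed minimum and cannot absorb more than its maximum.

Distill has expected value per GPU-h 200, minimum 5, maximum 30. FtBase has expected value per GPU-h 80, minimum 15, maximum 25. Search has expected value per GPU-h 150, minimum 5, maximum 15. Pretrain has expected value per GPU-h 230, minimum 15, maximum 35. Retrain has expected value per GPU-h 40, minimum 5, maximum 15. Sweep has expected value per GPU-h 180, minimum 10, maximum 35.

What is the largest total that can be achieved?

23250

Meeting every minimum uses 5+15+5+15+5+10 = 55 GPU-h, leaving 75.
Rank by expected value per GPU-h: Pretrain 230 > Distill 200 > Sweep 180 > Search 150 > FtBase 80 > Retrain 40.
Give Pretrain 20 more to hit its cap of 35 ; 55 left.
Give Distill 25 more to hit its cap of 30 ; 30 left.
Sweep: +25 to 35 (cap) ; 5 left.
Search has room for 10 more but only 5 remain, so it gets 10.
Total = 200×30 + 80×15 + 150×10 + 230×35 + 40×5 + 180×35 = 23250.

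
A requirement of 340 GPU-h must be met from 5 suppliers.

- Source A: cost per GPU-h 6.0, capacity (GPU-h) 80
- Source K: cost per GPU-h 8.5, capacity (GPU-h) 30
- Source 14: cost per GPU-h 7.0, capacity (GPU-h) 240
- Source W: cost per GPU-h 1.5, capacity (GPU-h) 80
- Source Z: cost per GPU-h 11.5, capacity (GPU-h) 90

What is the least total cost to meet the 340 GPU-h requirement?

1860

Fill from the cheapest supplier first.
Take 80 from Source W at 1.5 → need 260 more.
Take 80 from Source A at 6.0 → need 180 more.
Source 14 at 7.0: take 180 of its 240 → requirement met.
Source K, Source Z: unused.
Cost = 80×1.5 + 80×6.0 + 180×7.0 = 1860.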